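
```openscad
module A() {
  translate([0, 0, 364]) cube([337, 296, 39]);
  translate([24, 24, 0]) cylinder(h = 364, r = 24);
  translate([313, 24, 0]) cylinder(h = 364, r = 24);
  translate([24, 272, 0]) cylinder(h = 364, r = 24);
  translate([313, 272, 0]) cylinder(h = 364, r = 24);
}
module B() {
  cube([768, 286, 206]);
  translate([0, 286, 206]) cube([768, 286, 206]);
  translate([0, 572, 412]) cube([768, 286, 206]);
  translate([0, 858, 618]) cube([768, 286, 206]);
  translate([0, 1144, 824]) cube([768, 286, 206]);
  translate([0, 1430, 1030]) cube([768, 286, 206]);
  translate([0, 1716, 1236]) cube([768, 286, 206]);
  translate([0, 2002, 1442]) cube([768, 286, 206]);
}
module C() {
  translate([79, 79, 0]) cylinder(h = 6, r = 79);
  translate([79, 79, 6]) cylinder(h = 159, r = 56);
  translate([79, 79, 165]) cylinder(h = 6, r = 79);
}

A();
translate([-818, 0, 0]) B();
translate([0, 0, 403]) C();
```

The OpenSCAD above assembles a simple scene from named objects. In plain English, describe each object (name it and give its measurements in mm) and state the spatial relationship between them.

A is a simple wooden stool: a rectangular seat 337 mm (x) by 296 mm (y), 39 mm thick, top face at z = 403 mm, on four round legs, each 48 mm in diameter. The legs rest on z = 0, each leg's axis is inset half a diameter from the nearest pair of seat edges (so the leg's bounding box is flush with the corner).

B is a straight staircase of 8 solid steps. Each step is 768 mm wide (x), 286 mm deep (y, the going) and 206 mm tall (the rise). The first step rests on the floor; each subsequent step sits one going further in +y and one rise higher in +z, directly behind and above the previous step with no overlap.

C is a spool: two coaxial disc flanges of radius 79 mm and thickness 6 mm, joined by a core cylinder of radius 56 mm and height 159 mm. The lower flange rests on z = 0 and the three cylinders share a vertical axis.

The staircase is on the floor beside the stool on its −x side. The spool is on top of the stool.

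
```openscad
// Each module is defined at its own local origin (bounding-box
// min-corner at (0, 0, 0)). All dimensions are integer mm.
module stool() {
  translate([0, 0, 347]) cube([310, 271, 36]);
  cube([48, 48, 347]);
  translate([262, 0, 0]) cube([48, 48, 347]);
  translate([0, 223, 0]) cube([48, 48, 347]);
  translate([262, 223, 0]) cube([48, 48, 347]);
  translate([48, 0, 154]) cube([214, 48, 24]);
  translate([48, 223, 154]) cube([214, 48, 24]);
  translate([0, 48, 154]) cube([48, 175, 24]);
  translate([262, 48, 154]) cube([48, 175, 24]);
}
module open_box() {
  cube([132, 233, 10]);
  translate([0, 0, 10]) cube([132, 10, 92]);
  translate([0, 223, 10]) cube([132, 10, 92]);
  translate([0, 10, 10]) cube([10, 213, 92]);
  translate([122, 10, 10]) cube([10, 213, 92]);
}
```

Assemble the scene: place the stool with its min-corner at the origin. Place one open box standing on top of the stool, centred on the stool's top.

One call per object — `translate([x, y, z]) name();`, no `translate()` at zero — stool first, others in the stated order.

stool();
translate([89, 19, 383]) open_box();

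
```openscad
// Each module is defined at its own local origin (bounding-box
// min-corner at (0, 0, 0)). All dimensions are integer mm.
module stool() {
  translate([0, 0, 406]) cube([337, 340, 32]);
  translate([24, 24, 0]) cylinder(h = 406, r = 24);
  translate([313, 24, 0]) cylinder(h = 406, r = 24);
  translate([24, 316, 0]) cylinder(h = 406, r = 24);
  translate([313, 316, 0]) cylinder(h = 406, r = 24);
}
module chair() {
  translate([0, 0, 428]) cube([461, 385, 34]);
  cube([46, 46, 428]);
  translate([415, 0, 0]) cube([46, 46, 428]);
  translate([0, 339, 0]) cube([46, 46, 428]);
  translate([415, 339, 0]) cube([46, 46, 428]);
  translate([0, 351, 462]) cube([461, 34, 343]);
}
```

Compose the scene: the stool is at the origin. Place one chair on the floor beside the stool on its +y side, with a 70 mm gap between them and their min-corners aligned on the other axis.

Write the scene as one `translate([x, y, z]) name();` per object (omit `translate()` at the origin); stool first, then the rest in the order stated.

stool();
translate([0, 410, 0]) chair();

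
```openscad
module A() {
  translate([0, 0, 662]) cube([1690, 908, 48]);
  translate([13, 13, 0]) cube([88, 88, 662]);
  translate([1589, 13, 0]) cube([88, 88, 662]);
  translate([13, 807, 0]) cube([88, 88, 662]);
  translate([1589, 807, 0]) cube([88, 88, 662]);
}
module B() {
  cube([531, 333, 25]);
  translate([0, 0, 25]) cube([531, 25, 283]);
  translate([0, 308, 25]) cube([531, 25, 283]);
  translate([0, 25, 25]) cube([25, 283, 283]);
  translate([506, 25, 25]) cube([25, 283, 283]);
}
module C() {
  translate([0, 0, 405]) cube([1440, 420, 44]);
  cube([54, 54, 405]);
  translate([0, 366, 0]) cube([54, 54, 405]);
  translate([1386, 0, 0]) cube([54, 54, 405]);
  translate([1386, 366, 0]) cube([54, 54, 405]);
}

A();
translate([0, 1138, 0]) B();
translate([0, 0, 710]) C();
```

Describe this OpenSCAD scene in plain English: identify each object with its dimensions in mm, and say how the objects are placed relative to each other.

A is a rectangular dining table. The top is 1690×908×48 mm with its upper surface at z = 710 mm. It stands on four 88×88 mm square legs, each inset 13 mm from the nearest pair of top edges, running from the floor to the underside of the top.

B is an open-topped rectangular box: outside dimensions 531×333×308 mm, with a uniform wall and base thickness of 25 mm. The base is a full 531×333 slab on the floor; four walls sit on top of the base. The front and back walls (the −y and +y sides) span the full width; the two side walls fit between them.

C is a bench: a 1440×420 mm seat slab, 44 mm thick, top at z = 449 mm, on four 54×54 mm square legs flush with the seat corners and standing on z = 0.

The open box is on the floor beside the table on its +y side. The bench is on top of the table.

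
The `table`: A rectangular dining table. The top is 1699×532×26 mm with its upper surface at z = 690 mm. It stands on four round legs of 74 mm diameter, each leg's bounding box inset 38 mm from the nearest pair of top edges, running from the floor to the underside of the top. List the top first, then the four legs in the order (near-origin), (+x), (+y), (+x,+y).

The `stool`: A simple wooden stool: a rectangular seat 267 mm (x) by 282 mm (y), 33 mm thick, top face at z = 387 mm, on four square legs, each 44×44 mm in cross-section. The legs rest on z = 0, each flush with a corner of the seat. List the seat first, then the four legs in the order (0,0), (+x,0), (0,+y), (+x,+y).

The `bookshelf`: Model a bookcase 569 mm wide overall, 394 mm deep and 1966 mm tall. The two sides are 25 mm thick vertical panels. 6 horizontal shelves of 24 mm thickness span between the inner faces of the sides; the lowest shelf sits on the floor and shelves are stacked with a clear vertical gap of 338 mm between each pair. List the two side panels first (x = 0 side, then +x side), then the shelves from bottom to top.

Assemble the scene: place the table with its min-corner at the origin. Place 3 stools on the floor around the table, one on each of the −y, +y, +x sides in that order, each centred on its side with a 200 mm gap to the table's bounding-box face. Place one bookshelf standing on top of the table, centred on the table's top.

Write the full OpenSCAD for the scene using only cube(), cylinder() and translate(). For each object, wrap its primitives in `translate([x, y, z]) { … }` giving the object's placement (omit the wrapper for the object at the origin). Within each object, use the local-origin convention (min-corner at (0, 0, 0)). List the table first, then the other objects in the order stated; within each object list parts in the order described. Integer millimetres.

translate([0, 0, 664]) cube([1699, 532, 26]);
translate([75, 75, 0]) cylinder(h = 664, r = 37);
translate([1624, 75, 0]) cylinder(h = 664, r = 37);
translate([75, 457, 0]) cylinder(h = 664, r = 37);
translate([1624, 457, 0]) cylinder(h = 664, r = 37);
translate([716, -482, 0]) {
  translate([0, 0, 354]) cube([267, 282, 33]);
  cube([44, 44, 354]);
  translate([223, 0, 0]) cube([44, 44, 354]);
  translate([0, 238, 0]) cube([44, 44, 354]);
  translate([223, 238, 0]) cube([44, 44, 354]);
}
translate([716, 732, 0]) {
  translate([0, 0, 354]) cube([267, 282, 33]);
  cube([44, 44, 354]);
  translate([223, 0, 0]) cube([44, 44, 354]);
  translate([0, 238, 0]) cube([44, 44, 354]);
  translate([223, 238, 0]) cube([44, 44, 354]);
}
translate([1899, 125, 0]) {
  translate([0, 0, 354]) cube([267, 282, 33]);
  cube([44, 44, 354]);
  translate([223, 0, 0]) cube([44, 44, 354]);
  translate([0, 238, 0]) cube([44, 44, 354]);
  translate([223, 238, 0]) cube([44, 44, 354]);
}
translate([565, 69, 690]) {
  cube([25, 394, 1966]);
  translate([544, 0, 0]) cube([25, 394, 1966]);
  translate([25, 0, 0]) cube([519, 394, 24]);
  translate([25, 0, 362]) cube([519, 394, 24]);
  translate([25, 0, 724]) cube([519, 394, 24]);
  translate([25, 0, 1086]) cube([519, 394, 24]);
  translate([25, 0, 1448]) cube([519, 394, 24]);
  translate([25, 0, 1810]) cube([519, 394, 24]);
}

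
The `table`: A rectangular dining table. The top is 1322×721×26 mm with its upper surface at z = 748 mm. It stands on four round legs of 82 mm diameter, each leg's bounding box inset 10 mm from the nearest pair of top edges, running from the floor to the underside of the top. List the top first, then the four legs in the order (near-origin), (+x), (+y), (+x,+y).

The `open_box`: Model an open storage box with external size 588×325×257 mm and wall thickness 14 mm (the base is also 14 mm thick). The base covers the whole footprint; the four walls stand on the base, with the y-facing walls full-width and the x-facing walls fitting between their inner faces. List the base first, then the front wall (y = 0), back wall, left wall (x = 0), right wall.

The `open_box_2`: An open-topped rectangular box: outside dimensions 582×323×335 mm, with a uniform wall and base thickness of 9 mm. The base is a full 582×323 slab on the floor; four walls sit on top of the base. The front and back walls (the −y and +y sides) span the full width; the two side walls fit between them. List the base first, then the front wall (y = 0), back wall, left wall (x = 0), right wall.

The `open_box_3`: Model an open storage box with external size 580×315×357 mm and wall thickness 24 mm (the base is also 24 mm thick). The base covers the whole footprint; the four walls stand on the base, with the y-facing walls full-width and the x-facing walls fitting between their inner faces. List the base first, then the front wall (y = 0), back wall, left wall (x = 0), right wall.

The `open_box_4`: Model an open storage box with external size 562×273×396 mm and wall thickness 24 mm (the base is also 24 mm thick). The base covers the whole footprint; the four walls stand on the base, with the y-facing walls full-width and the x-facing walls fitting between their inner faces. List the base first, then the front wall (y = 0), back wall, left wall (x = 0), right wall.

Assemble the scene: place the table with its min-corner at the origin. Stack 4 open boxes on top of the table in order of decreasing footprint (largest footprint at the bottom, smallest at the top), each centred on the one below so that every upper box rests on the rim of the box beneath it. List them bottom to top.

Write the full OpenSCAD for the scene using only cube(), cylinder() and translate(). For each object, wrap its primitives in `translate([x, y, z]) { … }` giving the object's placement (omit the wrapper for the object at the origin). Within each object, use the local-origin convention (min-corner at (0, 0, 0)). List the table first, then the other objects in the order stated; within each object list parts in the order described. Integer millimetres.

translate([0, 0, 722]) cube([1322, 721, 26]);
translate([51, 51, 0]) cylinder(h = 722, r = 41);
translate([1271, 51, 0]) cylinder(h = 722, r = 41);
translate([51, 670, 0]) cylinder(h = 722, r = 41);
translate([1271, 670, 0]) cylinder(h = 722, r = 41);
translate([367, 198, 748]) {
  cube([588, 325, 14]);
  translate([0, 0, 14]) cube([588, 14, 243]);
  translate([0, 311, 14]) cube([588, 14, 243]);
  translate([0, 14, 14]) cube([14, 297, 243]);
  translate([574, 14, 14]) cube([14, 297, 243]);
}
translate([370, 199, 1005]) {
  cube([582, 323, 9]);
  translate([0, 0, 9]) cube([582, 9, 326]);
  translate([0, 314, 9]) cube([582, 9, 326]);
  translate([0, 9, 9]) cube([9, 305, 326]);
  translate([573, 9, 9]) cube([9, 305, 326]);
}
translate([371, 203, 1340]) {
  cube([580, 315, 24]);
  translate([0, 0, 24]) cube([580, 24, 333]);
  translate([0, 291, 24]) cube([580, 24, 333]);
  translate([0, 24, 24]) cube([24, 267, 333]);
  translate([556, 24, 24]) cube([24, 267, 333]);
}
translate([380, 224, 1697]) {
  cube([562, 273, 24]);
  translate([0, 0, 24]) cube([562, 24, 372]);
  translate([0, 249, 24]) cube([562, 24, 372]);
  translate([0, 24, 24]) cube([24, 225, 372]);
  translate([538, 24, 24]) cube([24, 225, 372]);
}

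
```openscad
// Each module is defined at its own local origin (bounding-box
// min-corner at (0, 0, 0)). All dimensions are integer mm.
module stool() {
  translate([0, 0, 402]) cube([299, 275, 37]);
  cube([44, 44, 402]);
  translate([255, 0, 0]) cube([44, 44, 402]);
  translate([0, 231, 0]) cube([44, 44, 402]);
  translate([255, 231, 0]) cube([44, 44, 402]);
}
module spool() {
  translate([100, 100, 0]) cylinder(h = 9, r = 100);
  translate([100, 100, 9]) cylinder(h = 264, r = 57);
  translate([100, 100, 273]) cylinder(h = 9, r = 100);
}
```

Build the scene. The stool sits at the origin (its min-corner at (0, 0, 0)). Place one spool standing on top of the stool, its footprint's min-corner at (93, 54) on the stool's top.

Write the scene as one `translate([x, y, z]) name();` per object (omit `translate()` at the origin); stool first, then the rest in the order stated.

stool();
translate([93, 54, 439]) spool();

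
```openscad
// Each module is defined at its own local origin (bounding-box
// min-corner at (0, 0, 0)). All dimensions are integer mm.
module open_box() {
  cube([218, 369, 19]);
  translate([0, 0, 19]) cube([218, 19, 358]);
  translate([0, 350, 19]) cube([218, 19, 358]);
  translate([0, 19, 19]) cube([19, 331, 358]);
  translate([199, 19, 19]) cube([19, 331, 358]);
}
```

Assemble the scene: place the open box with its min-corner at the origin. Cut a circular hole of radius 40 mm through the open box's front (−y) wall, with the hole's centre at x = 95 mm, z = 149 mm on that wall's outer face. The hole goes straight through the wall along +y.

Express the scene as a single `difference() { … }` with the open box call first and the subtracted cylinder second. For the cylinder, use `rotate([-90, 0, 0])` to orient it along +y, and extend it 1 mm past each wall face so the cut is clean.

difference() {
  open_box();
  translate([95, -1, 149]) rotate([-90, 0, 0]) cylinder(h = 21, r = 40);
}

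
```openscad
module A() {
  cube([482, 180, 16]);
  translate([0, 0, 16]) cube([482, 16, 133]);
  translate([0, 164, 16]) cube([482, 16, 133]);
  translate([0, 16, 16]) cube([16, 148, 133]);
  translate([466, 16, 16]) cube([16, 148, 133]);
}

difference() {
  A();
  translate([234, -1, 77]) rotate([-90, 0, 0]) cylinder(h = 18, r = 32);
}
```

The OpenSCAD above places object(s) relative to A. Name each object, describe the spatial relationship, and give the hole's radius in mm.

A is an open box. The open box has a circular hole through its front wall. The hole's radius is 32 mm.

The subtracted cylinder has r = 32 mm.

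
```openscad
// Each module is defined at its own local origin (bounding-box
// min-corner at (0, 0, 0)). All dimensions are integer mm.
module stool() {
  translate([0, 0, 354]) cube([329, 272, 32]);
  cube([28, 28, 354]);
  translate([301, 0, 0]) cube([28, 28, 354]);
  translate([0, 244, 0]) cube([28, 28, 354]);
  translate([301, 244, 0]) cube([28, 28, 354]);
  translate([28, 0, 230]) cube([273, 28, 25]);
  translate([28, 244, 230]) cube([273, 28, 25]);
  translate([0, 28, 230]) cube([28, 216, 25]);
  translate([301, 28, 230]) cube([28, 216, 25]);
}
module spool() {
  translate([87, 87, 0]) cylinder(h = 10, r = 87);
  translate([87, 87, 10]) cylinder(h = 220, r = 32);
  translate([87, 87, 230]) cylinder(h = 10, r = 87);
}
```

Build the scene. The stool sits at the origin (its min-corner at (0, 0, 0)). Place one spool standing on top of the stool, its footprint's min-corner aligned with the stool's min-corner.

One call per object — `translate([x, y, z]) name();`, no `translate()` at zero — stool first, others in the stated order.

stool();
translate([0, 0, 386]) spool();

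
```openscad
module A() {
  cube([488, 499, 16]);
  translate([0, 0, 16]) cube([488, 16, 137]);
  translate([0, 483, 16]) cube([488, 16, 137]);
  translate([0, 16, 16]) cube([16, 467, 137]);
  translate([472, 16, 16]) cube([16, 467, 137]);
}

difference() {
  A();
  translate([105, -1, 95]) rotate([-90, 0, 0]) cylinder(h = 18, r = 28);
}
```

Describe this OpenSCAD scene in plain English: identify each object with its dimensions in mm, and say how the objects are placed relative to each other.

A is an open-topped rectangular box: outside dimensions 488×499×153 mm, with a uniform wall and base thickness of 16 mm. The base is a full 488×499 slab on the floor; four walls sit on top of the base. The front and back walls (the −y and +y sides) span the full width; the two side walls fit between them.

The open box has a circular hole of radius 28 mm through its front wall, centred at (x = 105, z = 95).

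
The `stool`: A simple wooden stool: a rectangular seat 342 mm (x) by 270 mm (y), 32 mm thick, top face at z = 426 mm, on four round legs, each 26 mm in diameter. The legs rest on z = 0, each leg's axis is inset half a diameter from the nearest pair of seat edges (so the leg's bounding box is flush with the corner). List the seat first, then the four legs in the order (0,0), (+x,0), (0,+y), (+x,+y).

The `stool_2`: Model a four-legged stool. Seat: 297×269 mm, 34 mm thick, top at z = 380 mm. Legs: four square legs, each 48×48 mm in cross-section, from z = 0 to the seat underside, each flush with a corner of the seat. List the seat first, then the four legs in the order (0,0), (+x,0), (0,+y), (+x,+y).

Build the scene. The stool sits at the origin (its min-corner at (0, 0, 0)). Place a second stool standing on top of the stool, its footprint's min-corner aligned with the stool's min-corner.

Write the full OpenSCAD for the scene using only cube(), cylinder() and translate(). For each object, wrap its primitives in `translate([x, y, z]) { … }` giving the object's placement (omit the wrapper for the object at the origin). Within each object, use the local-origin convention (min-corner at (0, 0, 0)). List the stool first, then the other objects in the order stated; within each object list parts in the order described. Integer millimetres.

translate([0, 0, 394]) cube([342, 270, 32]);
translate([13, 13, 0]) cylinder(h = 394, r = 13);
translate([329, 13, 0]) cylinder(h = 394, r = 13);
translate([13, 257, 0]) cylinder(h = 394, r = 13);
translate([329, 257, 0]) cylinder(h = 394, r = 13);
translate([0, 0, 426]) {
  translate([0, 0, 346]) cube([297, 269, 34]);
  cube([48, 48, 346]);
  translate([249, 0, 0]) cube([48, 48, 346]);
  translate([0, 221, 0]) cube([48, 48, 346]);
  translate([249, 221, 0]) cube([48, 48, 346]);
}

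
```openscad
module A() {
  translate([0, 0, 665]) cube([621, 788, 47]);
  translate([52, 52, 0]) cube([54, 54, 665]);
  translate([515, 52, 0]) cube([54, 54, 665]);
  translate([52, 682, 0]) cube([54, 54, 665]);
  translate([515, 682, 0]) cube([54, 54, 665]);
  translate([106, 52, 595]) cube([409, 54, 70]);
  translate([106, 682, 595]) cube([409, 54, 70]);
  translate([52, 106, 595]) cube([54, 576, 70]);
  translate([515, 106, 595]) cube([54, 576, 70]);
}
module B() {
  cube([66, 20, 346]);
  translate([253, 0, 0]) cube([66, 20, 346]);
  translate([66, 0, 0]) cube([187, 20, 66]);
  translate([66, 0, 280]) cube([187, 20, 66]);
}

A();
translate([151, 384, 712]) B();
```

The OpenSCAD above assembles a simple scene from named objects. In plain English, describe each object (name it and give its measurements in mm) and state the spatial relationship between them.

A is a table: top 621 mm (x) × 788 mm (y), 47 mm thick, upper face at z = 712 mm, on four 54×54 mm square legs, each inset 52 mm from the nearest pair of top edges, running from z = 0 to the bottom of the top. Four apron rails, 54 mm thick and 70 mm tall, run between adjacent legs with their top edges flush with the underside of the top and their outer faces flush with the legs' outer faces.

B is a picture frame with a 187×214 mm rectangular opening (x by z) and a uniform 66 mm border on every side. Frame depth is 20 mm along y. It is built from two vertical stiles running the full outside height and two horizontal rails spanning the gap between the stiles.

The picture frame is on top of the table, centred.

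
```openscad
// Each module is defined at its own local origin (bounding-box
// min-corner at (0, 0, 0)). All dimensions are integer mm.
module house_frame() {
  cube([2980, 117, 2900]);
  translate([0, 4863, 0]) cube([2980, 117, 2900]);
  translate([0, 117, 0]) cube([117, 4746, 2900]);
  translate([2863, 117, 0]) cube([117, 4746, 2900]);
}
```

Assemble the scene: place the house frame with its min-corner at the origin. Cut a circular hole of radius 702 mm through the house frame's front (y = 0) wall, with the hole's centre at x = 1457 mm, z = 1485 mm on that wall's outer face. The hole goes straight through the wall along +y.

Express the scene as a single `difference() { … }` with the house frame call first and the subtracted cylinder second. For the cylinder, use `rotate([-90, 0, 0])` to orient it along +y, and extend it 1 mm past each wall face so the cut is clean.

difference() {
  house_frame();
  translate([1457, -1, 1485]) rotate([-90, 0, 0]) cylinder(h = 119, r = 702);
}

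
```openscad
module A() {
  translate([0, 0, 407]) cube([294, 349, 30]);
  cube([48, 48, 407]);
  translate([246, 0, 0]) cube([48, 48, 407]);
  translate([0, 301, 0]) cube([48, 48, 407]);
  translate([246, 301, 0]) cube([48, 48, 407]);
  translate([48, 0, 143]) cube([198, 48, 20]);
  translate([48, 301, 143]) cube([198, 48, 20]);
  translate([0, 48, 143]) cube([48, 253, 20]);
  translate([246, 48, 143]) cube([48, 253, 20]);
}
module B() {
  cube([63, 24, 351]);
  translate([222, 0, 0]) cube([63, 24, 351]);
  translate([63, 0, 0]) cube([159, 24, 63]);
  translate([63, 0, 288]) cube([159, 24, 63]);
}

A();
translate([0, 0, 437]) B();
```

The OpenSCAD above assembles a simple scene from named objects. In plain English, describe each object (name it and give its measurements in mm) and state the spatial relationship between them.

A is a four-legged stool. The seat is 294×349 mm, 30 mm thick, top at z = 437 mm. It stands on four square legs, each 48×48 mm in cross-section, from z = 0 to the seat underside, each flush with a corner of the seat. Four stretchers, 48 mm wide and 20 mm tall, connect adjacent legs with their undersides at z = 143 mm, each running between the inner faces of the legs it joins and aligned with the legs' outer faces on the other axis.

B is a rectangular picture frame lying in the x–z plane (depth along y). The opening is 159 mm wide (x) by 225 mm tall (z), surrounded by a border 63 mm wide on all four sides. The frame is 24 mm deep and is made of two full-height vertical stiles with two horizontal rails fitted between them.

The picture frame is on top of the stool.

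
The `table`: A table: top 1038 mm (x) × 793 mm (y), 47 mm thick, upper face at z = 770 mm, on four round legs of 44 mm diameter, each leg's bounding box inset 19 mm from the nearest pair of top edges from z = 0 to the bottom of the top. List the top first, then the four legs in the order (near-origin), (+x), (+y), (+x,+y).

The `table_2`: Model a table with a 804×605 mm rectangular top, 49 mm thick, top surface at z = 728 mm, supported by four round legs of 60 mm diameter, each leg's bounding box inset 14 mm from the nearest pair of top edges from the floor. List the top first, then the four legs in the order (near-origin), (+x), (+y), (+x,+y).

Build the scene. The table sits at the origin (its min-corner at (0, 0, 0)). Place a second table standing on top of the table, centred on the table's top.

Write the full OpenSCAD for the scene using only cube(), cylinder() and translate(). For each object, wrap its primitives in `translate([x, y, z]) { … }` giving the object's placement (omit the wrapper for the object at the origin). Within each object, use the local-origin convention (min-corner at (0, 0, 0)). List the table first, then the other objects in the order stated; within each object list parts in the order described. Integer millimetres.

translate([0, 0, 723]) cube([1038, 793, 47]);
translate([41, 41, 0]) cylinder(h = 723, r = 22);
translate([997, 41, 0]) cylinder(h = 723, r = 22);
translate([41, 752, 0]) cylinder(h = 723, r = 22);
translate([997, 752, 0]) cylinder(h = 723, r = 22);
translate([117, 94, 770]) {
  translate([0, 0, 679]) cube([804, 605, 49]);
  translate([44, 44, 0]) cylinder(h = 679, r = 30);
  translate([760, 44, 0]) cylinder(h = 679, r = 30);
  translate([44, 561, 0]) cylinder(h = 679, r = 30);
  translate([760, 561, 0]) cylinder(h = 679, r = 30);
}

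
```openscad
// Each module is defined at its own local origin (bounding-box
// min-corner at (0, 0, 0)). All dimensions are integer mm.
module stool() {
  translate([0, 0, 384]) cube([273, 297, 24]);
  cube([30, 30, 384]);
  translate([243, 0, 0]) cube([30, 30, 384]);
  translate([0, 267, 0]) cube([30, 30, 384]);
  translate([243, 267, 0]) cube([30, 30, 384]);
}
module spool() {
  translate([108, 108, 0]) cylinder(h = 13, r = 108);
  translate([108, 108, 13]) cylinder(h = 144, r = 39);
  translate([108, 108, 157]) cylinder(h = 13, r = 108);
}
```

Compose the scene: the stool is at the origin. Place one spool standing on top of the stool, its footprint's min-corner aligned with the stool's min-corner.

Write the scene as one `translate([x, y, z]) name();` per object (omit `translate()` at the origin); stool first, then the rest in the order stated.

stool();
translate([0, 0, 408]) spool();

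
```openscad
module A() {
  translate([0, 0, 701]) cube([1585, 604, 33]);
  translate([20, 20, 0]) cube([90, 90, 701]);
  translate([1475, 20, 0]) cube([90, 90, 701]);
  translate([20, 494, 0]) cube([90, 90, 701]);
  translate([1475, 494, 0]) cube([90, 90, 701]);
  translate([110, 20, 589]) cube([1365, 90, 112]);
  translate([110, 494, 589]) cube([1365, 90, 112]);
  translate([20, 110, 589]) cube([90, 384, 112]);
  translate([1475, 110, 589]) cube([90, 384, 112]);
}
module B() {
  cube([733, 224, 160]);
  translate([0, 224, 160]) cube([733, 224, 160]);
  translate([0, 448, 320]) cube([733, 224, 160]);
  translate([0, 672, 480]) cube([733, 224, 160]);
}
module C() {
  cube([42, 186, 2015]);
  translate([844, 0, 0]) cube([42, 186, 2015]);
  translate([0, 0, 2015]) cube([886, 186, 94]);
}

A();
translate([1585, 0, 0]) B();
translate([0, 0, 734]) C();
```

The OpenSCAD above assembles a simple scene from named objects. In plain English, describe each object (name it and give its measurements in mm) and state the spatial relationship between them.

A is a rectangular dining table. The top is 1585×604×33 mm with its upper surface at z = 734 mm. It stands on four 90×90 mm square legs, each inset 20 mm from the nearest pair of top edges, running from the floor to the underside of the top. Four apron rails, 90 mm thick and 112 mm tall, run between adjacent legs with their top edges flush with the underside of the top and their outer faces flush with the legs' outer faces.

B is a run of 4 identical solid stair steps. Each tread is 733×224 mm and each step block is 160 mm high. Step 1 rests on the floor; step k is offset from step 1 by (k−1)×224 mm in y and (k−1)×160 mm in z.

C is a rectangular door frame: two vertical jambs of 42×186 mm section, 2015 mm tall, with a clear opening 802 mm wide between their inner faces. A header 94 mm tall and 186 mm deep lies on top of the jambs and spans the full outside width.

The staircase is against the table's +x side, with their −y faces flush. The door frame is on top of the table.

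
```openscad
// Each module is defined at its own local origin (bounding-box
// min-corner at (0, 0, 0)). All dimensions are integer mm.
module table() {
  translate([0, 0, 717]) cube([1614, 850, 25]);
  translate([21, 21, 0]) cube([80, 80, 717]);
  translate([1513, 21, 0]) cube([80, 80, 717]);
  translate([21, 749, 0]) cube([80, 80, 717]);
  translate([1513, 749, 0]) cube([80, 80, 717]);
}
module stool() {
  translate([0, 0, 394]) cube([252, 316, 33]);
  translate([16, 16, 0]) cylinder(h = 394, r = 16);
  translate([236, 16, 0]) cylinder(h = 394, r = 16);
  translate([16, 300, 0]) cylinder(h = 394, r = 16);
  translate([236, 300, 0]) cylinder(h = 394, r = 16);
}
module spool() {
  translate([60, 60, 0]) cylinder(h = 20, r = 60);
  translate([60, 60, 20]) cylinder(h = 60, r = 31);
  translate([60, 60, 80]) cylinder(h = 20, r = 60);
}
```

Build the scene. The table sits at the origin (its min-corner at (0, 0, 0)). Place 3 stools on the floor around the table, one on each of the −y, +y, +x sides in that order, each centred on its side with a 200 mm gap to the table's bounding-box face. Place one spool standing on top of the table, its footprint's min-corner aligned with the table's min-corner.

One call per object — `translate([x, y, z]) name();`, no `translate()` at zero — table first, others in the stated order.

table();
translate([681, -516, 0]) stool();
translate([681, 1050, 0]) stool();
translate([1814, 267, 0]) stool();
translate([0, 0, 742]) spool();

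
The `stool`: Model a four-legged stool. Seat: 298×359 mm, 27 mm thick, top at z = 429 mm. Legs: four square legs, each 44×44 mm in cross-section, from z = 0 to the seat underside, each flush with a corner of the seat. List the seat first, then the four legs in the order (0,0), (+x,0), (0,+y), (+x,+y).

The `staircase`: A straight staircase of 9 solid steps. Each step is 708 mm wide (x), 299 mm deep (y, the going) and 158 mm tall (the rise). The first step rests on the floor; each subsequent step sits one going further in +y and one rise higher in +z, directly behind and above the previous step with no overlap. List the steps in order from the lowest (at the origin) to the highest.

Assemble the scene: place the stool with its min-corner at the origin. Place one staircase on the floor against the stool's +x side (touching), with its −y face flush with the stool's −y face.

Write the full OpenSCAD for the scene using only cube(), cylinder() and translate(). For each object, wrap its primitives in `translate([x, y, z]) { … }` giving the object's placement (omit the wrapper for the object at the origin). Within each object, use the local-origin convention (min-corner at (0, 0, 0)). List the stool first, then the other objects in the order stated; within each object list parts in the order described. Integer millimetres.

translate([0, 0, 402]) cube([298, 359, 27]);
cube([44, 44, 402]);
translate([254, 0, 0]) cube([44, 44, 402]);
translate([0, 315, 0]) cube([44, 44, 402]);
translate([254, 315, 0]) cube([44, 44, 402]);
translate([298, 0, 0]) {
  cube([708, 299, 158]);
  translate([0, 299, 158]) cube([708, 299, 158]);
  translate([0, 598, 316]) cube([708, 299, 158]);
  translate([0, 897, 474]) cube([708, 299, 158]);
  translate([0, 1196, 632]) cube([708, 299, 158]);
  translate([0, 1495, 790]) cube([708, 299, 158]);
  translate([0, 1794, 948]) cube([708, 299, 158]);
  translate([0, 2093, 1106]) cube([708, 299, 158]);
  translate([0, 2392, 1264]) cube([708, 299, 158]);
}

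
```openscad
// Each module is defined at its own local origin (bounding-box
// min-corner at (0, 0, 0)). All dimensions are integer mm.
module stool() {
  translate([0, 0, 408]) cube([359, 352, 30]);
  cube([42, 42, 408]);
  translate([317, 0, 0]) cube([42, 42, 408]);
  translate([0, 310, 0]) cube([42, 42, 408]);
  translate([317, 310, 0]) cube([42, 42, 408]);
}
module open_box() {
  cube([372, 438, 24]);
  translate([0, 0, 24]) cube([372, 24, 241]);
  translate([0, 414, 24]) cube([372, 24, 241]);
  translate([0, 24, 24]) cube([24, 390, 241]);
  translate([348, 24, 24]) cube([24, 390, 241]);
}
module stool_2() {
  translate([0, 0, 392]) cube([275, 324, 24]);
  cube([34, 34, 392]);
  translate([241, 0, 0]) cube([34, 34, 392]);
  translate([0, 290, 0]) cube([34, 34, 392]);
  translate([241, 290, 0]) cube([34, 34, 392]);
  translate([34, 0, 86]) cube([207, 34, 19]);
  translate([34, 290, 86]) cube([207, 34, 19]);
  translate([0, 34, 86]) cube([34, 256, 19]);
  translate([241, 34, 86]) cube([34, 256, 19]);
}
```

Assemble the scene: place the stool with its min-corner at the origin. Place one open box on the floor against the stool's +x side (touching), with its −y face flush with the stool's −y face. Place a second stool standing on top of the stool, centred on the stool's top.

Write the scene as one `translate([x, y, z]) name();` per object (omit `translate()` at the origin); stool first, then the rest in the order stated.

stool();
translate([359, 0, 0]) open_box();
translate([42, 14, 438]) stool_2();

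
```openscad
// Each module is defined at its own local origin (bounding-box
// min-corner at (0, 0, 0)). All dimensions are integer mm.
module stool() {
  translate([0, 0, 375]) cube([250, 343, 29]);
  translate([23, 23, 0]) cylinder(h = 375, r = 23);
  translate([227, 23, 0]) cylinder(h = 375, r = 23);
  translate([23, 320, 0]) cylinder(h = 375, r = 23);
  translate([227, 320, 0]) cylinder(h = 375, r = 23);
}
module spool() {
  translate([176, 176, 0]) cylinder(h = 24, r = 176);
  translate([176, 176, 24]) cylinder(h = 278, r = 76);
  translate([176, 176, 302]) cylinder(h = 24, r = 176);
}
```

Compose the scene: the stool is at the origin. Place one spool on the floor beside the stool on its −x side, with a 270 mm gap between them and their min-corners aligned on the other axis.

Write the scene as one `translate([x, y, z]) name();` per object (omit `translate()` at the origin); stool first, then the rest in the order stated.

stool();
translate([-622, 0, 0]) spool();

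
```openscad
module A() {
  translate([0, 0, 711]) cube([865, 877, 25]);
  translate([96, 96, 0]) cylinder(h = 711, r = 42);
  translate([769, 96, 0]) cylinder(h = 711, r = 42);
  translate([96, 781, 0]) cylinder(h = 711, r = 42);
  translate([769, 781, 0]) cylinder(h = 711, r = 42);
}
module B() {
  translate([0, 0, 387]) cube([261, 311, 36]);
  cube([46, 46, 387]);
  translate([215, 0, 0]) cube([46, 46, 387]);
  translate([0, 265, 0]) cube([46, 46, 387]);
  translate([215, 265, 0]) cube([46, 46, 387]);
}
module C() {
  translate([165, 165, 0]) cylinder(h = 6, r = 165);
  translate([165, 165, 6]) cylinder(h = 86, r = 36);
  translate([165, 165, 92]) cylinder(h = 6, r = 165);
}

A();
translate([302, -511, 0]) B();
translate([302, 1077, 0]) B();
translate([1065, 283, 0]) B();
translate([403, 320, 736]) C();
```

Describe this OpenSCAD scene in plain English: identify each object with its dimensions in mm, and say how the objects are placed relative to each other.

A is a table: top 865 mm (x) × 877 mm (y), 25 mm thick, upper face at z = 736 mm, on four round legs of 84 mm diameter, each leg's bounding box inset 54 mm from the nearest pair of top edges, running from z = 0 to the bottom of the top.

B is a simple wooden stool: a rectangular seat 261 mm (x) by 311 mm (y), 36 mm thick, top face at z = 423 mm, on four square legs, each 46×46 mm in cross-section. The legs rest on z = 0, each flush with a corner of the seat.

C is a spool: two coaxial disc flanges of radius 165 mm and thickness 6 mm, joined by a core cylinder of radius 36 mm and height 86 mm. The lower flange rests on z = 0 and the three cylinders share a vertical axis.

Three stools sit around the table at the −y, +y, +x sides. The spool is on top of the table.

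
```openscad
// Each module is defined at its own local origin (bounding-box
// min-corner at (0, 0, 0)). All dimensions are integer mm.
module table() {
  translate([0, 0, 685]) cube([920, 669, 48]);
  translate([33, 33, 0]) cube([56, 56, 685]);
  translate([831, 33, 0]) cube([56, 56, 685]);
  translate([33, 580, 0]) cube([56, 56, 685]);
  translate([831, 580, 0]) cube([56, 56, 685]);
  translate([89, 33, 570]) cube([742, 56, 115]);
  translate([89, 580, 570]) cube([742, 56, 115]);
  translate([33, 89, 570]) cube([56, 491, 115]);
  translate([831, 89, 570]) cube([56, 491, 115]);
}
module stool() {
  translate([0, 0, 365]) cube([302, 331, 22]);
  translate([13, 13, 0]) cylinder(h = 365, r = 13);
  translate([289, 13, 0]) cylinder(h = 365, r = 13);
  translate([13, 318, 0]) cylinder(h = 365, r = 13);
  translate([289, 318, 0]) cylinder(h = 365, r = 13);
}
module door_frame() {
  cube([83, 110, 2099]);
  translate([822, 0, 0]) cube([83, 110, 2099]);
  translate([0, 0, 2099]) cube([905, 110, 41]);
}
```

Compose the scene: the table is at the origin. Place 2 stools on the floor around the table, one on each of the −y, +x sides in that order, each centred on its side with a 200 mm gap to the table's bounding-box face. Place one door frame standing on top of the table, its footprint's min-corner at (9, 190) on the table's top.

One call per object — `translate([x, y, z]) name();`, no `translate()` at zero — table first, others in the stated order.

table();
translate([309, -531, 0]) stool();
translate([1120, 169, 0]) stool();
translate([9, 190, 733]) door_frame();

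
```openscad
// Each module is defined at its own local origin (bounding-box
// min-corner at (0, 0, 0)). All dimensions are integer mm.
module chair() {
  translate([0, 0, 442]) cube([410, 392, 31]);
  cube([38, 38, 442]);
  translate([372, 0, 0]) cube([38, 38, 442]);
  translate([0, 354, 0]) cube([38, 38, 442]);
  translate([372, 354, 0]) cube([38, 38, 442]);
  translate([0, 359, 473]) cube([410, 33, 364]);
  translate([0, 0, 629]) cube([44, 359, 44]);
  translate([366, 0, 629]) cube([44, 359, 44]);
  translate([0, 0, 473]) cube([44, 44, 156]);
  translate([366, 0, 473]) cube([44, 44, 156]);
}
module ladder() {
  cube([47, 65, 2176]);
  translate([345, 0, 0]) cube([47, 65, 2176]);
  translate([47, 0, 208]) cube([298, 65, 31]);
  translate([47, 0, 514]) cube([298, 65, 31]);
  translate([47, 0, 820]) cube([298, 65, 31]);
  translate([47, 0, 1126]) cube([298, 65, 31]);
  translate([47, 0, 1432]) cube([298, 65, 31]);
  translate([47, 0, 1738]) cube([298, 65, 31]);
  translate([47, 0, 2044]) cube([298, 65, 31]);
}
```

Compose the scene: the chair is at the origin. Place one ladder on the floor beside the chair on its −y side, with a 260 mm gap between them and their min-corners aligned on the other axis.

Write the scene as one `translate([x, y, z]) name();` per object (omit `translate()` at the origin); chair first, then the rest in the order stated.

chair();
translate([0, -325, 0]) ladder();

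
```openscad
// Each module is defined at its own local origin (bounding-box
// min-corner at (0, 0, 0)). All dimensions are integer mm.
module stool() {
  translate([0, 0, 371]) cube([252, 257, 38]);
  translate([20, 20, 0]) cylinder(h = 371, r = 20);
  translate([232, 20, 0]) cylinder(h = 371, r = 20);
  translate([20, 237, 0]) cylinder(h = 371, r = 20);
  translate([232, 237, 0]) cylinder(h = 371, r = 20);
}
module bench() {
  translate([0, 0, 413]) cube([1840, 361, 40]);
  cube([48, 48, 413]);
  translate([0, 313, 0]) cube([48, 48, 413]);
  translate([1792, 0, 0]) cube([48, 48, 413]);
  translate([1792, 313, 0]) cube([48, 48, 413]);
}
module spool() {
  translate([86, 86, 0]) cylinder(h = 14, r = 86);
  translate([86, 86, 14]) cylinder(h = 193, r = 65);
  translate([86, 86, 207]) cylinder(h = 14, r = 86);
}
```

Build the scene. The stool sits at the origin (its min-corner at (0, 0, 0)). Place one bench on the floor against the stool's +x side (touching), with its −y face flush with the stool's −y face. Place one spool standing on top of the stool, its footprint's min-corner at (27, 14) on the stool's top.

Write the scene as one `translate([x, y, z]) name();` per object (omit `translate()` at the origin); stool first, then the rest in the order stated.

stool();
translate([252, 0, 0]) bench();
translate([27, 14, 409]) spool();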